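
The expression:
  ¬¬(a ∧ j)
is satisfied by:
  {a: True, j: True}


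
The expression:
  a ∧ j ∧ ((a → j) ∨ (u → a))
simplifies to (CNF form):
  a ∧ j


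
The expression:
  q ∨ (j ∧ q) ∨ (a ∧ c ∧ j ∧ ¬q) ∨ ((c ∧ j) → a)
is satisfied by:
  {a: True, q: True, c: False, j: False}
  {a: True, c: False, q: False, j: False}
  {q: True, a: False, c: False, j: False}
  {a: False, c: False, q: False, j: False}
  {j: True, a: True, q: True, c: False}
  {j: True, a: True, c: False, q: False}
  {j: True, q: True, a: False, c: False}
  {j: True, a: False, c: False, q: False}
  {a: True, c: True, q: True, j: False}
  {a: True, c: True, j: False, q: False}
  {c: True, q: True, j: False, a: False}
  {c: True, j: False, q: False, a: False}
  {a: True, c: True, j: True, q: True}
  {a: True, c: True, j: True, q: False}
  {c: True, j: True, q: True, a: False}


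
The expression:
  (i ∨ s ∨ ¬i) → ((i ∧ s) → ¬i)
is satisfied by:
  {s: False, i: False}
  {i: True, s: False}
  {s: True, i: False}


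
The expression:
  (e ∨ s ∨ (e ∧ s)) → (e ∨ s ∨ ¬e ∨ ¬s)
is always true.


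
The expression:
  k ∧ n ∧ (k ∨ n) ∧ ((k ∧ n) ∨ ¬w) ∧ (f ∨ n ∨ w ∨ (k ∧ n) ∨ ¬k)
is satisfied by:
  {n: True, k: True}


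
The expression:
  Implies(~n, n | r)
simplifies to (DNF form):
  n | r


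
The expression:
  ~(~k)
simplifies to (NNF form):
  k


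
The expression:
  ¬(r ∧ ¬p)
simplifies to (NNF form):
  p ∨ ¬r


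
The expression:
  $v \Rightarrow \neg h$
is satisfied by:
  {h: False, v: False}
  {v: True, h: False}
  {h: True, v: False}


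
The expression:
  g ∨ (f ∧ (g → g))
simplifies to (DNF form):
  f ∨ g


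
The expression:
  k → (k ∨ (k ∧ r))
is always true.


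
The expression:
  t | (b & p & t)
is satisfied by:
  {t: True}


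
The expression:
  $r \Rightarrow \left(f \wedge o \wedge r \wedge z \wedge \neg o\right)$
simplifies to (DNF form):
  $\neg r$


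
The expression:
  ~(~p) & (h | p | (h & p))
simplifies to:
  p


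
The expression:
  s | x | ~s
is always true.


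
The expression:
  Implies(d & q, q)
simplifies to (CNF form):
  True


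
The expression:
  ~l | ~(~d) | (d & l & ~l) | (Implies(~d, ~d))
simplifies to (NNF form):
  True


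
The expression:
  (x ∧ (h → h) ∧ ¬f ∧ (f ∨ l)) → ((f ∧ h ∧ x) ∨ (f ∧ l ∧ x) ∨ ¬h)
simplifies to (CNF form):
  f ∨ ¬h ∨ ¬l ∨ ¬x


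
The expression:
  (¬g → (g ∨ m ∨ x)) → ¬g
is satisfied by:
  {g: False}


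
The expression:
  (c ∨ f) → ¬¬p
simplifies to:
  p ∨ (¬c ∧ ¬f)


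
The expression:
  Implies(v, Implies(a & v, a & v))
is always true.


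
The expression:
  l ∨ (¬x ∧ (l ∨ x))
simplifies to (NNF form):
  l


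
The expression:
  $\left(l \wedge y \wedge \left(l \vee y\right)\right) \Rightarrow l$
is always true.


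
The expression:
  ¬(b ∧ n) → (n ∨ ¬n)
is always true.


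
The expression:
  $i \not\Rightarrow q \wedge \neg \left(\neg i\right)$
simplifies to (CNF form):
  $i \wedge \neg q$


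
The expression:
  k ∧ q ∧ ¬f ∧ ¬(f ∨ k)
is never true.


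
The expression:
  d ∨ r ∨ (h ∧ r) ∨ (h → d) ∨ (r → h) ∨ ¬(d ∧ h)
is always true.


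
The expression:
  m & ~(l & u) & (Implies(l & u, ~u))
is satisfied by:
  {m: True, l: False, u: False}
  {u: True, m: True, l: False}
  {l: True, m: True, u: False}


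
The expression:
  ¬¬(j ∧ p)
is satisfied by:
  {p: True, j: True}


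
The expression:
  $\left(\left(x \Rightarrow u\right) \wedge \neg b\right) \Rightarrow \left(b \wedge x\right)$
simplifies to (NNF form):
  $b \vee \left(x \wedge \neg u\right)$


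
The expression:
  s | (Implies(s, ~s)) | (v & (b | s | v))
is always true.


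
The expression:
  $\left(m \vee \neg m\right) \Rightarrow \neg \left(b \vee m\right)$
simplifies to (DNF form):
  $\neg b \wedge \neg m$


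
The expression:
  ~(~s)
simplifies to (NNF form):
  s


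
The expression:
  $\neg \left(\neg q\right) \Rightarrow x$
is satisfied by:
  {x: True, q: False}
  {q: False, x: False}
  {q: True, x: True}


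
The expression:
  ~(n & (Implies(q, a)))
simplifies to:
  ~n | (q & ~a)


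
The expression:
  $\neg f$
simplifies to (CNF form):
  $\neg f$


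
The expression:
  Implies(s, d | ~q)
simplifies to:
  d | ~q | ~s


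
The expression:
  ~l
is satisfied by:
  {l: False}


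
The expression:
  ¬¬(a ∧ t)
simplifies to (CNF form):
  a ∧ t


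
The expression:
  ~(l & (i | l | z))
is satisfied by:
  {l: False}


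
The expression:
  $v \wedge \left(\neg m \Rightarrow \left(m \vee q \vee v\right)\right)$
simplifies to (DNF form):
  $v$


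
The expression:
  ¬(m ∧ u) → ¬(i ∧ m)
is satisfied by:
  {u: True, m: False, i: False}
  {m: False, i: False, u: False}
  {i: True, u: True, m: False}
  {i: True, m: False, u: False}
  {u: True, m: True, i: False}
  {m: True, u: False, i: False}
  {i: True, m: True, u: True}


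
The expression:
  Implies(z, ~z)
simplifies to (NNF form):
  ~z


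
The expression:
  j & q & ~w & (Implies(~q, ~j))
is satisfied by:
  {j: True, q: True, w: False}


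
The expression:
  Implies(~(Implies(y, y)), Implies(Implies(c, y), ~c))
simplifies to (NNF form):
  True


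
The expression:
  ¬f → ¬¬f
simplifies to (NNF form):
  f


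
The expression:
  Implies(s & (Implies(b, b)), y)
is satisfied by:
  {y: True, s: False}
  {s: False, y: False}
  {s: True, y: True}


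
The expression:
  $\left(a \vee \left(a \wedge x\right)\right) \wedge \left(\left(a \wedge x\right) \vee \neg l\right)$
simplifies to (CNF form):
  $a \wedge \left(x \vee \neg l\right)$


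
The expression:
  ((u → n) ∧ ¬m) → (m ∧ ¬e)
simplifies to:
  m ∨ (u ∧ ¬n)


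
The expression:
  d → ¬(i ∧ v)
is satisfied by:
  {v: False, d: False, i: False}
  {i: True, v: False, d: False}
  {d: True, v: False, i: False}
  {i: True, d: True, v: False}
  {v: True, i: False, d: False}
  {i: True, v: True, d: False}
  {d: True, v: True, i: False}


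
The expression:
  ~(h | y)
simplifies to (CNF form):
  ~h & ~y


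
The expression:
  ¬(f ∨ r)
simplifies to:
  ¬f ∧ ¬r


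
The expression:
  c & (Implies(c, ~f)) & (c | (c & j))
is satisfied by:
  {c: True, f: False}


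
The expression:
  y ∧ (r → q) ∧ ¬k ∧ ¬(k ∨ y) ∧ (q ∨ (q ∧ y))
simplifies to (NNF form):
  False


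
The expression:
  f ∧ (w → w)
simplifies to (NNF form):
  f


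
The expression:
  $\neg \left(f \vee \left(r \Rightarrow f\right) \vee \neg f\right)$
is never true.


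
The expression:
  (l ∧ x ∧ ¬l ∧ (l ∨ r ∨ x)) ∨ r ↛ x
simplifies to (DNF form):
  r ∧ ¬x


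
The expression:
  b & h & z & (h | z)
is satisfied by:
  {h: True, z: True, b: True}


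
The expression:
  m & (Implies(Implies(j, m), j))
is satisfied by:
  {m: True, j: True}


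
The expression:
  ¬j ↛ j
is always true.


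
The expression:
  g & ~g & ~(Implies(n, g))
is never true.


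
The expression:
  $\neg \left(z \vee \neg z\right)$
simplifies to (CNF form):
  $\text{False}$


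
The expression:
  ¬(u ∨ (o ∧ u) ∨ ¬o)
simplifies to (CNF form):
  o ∧ ¬u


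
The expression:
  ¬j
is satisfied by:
  {j: False}


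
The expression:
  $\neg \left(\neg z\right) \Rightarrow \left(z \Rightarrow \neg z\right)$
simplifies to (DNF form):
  $\neg z$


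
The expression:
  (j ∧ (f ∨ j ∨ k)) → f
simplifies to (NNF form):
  f ∨ ¬j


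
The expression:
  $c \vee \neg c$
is always true.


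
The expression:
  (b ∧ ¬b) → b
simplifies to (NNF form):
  True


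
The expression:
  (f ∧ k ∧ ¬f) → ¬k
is always true.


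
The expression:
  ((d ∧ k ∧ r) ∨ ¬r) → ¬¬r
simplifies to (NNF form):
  r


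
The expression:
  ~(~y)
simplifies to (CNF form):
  y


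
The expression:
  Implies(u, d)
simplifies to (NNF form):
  d | ~u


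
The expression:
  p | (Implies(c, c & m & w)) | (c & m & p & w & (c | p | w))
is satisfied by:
  {p: True, m: True, w: True, c: False}
  {p: True, m: True, w: False, c: False}
  {p: True, w: True, c: False, m: False}
  {p: True, w: False, c: False, m: False}
  {m: True, w: True, c: False, p: False}
  {m: True, w: False, c: False, p: False}
  {w: True, m: False, c: False, p: False}
  {w: False, m: False, c: False, p: False}
  {p: True, m: True, c: True, w: True}
  {p: True, m: True, c: True, w: False}
  {p: True, c: True, w: True, m: False}
  {p: True, c: True, w: False, m: False}
  {m: True, c: True, w: True, p: False}


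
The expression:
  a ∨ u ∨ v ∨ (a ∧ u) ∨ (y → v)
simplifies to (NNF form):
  a ∨ u ∨ v ∨ ¬y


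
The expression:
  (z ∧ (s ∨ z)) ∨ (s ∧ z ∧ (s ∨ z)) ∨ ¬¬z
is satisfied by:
  {z: True}


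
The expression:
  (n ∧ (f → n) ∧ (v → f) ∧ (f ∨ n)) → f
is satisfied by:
  {v: True, f: True, n: False}
  {v: True, f: False, n: False}
  {f: True, v: False, n: False}
  {v: False, f: False, n: False}
  {n: True, v: True, f: True}
  {n: True, v: True, f: False}
  {n: True, f: True, v: False}


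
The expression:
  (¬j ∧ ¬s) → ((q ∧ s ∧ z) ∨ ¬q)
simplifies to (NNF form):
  j ∨ s ∨ ¬q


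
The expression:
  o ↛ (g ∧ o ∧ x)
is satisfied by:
  {o: True, g: False, x: False}
  {x: True, o: True, g: False}
  {g: True, o: True, x: False}


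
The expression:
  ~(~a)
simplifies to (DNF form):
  a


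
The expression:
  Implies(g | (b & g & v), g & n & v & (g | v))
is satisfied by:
  {n: True, v: True, g: False}
  {n: True, v: False, g: False}
  {v: True, n: False, g: False}
  {n: False, v: False, g: False}
  {n: True, g: True, v: True}


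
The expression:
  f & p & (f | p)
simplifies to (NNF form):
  f & p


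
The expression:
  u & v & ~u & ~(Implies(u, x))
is never true.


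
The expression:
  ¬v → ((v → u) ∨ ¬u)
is always true.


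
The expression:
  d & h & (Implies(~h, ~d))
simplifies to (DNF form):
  d & h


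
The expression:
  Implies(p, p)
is always true.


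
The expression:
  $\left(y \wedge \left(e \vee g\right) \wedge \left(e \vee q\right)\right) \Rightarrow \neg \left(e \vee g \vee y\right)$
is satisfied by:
  {g: False, e: False, y: False, q: False}
  {q: True, g: False, e: False, y: False}
  {g: True, q: False, e: False, y: False}
  {q: True, g: True, e: False, y: False}
  {e: True, q: False, g: False, y: False}
  {e: True, q: True, g: False, y: False}
  {e: True, g: True, q: False, y: False}
  {q: True, e: True, g: True, y: False}
  {y: True, q: False, g: False, e: False}
  {y: True, q: True, g: False, e: False}
  {y: True, g: True, q: False, e: False}


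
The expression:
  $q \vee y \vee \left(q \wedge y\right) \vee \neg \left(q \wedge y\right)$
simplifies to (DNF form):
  $\text{True}$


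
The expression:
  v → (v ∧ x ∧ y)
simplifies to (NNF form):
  (x ∧ y) ∨ ¬v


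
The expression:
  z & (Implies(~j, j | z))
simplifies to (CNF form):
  z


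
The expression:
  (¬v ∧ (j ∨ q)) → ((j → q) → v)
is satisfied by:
  {v: True, q: False}
  {q: False, v: False}
  {q: True, v: True}


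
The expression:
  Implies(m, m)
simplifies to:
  True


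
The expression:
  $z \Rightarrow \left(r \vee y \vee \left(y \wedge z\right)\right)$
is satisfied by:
  {r: True, y: True, z: False}
  {r: True, z: False, y: False}
  {y: True, z: False, r: False}
  {y: False, z: False, r: False}
  {r: True, y: True, z: True}
  {r: True, z: True, y: False}
  {y: True, z: True, r: False}


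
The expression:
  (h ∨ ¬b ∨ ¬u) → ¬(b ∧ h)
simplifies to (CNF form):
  ¬b ∨ ¬h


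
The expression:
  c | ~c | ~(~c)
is always true.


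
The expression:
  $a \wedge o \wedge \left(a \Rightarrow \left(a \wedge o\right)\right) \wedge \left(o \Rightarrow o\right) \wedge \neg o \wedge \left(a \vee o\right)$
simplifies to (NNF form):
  $\text{False}$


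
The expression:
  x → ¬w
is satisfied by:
  {w: False, x: False}
  {x: True, w: False}
  {w: True, x: False}


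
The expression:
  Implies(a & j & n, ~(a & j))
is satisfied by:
  {n: False, a: False, j: False}
  {j: True, n: False, a: False}
  {a: True, n: False, j: False}
  {j: True, a: True, n: False}
  {n: True, j: False, a: False}
  {j: True, n: True, a: False}
  {a: True, n: True, j: False}


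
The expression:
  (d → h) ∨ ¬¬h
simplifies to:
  h ∨ ¬d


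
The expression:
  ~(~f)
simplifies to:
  f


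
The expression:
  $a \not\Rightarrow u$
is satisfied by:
  {a: True, u: False}


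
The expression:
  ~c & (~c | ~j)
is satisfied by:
  {c: False}


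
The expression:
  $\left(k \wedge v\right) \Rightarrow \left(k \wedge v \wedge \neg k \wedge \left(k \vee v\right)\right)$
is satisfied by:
  {k: False, v: False}
  {v: True, k: False}
  {k: True, v: False}


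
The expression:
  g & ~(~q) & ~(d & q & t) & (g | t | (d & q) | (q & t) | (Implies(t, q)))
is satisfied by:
  {g: True, q: True, t: False, d: False}
  {g: True, d: True, q: True, t: False}
  {g: True, t: True, q: True, d: False}


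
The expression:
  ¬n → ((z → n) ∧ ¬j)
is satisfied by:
  {n: True, z: False, j: False}
  {j: True, n: True, z: False}
  {n: True, z: True, j: False}
  {j: True, n: True, z: True}
  {j: False, z: False, n: False}


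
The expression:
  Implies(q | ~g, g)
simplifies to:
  g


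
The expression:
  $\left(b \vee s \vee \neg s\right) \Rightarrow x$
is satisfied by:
  {x: True}


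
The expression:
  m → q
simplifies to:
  q ∨ ¬m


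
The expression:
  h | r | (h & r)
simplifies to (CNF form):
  h | r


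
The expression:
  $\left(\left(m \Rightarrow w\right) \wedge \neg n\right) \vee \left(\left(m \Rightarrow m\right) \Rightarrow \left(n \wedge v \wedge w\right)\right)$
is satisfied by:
  {v: True, w: True, m: False, n: False}
  {w: True, v: False, m: False, n: False}
  {v: True, w: True, m: True, n: False}
  {w: True, m: True, v: False, n: False}
  {v: True, m: False, w: False, n: False}
  {v: False, m: False, w: False, n: False}
  {n: True, v: True, w: True, m: False}
  {n: True, v: True, w: True, m: True}


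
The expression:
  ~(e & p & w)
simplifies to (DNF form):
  ~e | ~p | ~w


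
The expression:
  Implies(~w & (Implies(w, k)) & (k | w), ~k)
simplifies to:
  w | ~k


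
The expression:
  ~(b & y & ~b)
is always true.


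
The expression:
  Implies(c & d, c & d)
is always true.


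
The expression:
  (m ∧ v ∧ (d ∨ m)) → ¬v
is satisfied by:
  {m: False, v: False}
  {v: True, m: False}
  {m: True, v: False}


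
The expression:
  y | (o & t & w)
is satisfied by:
  {y: True, w: True, o: True, t: True}
  {y: True, w: True, o: True, t: False}
  {y: True, w: True, t: True, o: False}
  {y: True, w: True, t: False, o: False}
  {y: True, o: True, t: True, w: False}
  {y: True, o: True, t: False, w: False}
  {y: True, o: False, t: True, w: False}
  {y: True, o: False, t: False, w: False}
  {w: True, o: True, t: True, y: False}


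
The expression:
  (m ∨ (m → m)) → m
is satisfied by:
  {m: True}


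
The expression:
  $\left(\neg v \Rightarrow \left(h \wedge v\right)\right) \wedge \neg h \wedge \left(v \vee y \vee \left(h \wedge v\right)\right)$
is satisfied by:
  {v: True, h: False}


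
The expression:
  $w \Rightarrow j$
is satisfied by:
  {j: True, w: False}
  {w: False, j: False}
  {w: True, j: True}


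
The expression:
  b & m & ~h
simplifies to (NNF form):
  b & m & ~h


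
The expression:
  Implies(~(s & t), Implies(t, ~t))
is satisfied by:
  {s: True, t: False}
  {t: False, s: False}
  {t: True, s: True}


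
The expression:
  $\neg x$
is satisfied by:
  {x: False}


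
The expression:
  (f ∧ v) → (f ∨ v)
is always true.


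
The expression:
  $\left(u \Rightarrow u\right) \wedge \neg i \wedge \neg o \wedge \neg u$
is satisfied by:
  {u: False, i: False, o: False}


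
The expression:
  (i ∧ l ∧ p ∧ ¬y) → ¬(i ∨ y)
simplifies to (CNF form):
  y ∨ ¬i ∨ ¬l ∨ ¬p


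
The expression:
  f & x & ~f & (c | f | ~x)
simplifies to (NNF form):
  False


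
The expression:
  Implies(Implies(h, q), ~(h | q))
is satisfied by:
  {q: False}


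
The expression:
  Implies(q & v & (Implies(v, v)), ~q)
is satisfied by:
  {v: False, q: False}
  {q: True, v: False}
  {v: True, q: False}


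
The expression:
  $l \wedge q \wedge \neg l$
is never true.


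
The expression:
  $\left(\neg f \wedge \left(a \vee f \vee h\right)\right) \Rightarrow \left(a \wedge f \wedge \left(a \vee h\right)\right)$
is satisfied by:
  {f: True, a: False, h: False}
  {f: True, h: True, a: False}
  {f: True, a: True, h: False}
  {f: True, h: True, a: True}
  {h: False, a: False, f: False}


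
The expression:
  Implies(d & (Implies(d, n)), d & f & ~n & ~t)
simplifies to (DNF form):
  ~d | ~n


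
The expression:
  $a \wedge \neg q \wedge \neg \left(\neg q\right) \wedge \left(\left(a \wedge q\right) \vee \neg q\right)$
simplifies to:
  $\text{False}$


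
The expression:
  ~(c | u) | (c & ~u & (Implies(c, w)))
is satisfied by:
  {w: True, u: False, c: False}
  {u: False, c: False, w: False}
  {w: True, c: True, u: False}


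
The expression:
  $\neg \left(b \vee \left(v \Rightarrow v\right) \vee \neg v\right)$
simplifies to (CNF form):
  $\text{False}$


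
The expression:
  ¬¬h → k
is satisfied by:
  {k: True, h: False}
  {h: False, k: False}
  {h: True, k: True}


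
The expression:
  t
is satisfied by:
  {t: True}


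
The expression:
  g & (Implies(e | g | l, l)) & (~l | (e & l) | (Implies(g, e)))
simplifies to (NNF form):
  e & g & l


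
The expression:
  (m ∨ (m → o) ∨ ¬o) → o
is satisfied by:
  {o: True}


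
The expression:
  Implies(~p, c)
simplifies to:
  c | p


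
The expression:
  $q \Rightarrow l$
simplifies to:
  $l \vee \neg q$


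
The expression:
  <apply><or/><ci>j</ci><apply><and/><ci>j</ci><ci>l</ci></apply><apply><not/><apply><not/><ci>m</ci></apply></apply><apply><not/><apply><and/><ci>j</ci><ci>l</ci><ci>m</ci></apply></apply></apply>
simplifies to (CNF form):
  <true/>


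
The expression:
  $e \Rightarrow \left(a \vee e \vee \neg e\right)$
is always true.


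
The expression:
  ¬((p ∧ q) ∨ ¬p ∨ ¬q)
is never true.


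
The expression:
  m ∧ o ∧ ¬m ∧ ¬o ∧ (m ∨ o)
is never true.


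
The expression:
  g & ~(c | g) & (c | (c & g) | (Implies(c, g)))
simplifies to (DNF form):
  False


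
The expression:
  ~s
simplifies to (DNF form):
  ~s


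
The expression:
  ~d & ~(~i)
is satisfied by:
  {i: True, d: False}


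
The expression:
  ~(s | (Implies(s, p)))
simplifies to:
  False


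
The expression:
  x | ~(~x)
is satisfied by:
  {x: True}


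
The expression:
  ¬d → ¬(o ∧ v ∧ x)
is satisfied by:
  {d: True, x: False, v: False, o: False}
  {d: False, x: False, v: False, o: False}
  {d: True, o: True, x: False, v: False}
  {o: True, d: False, x: False, v: False}
  {d: True, v: True, o: False, x: False}
  {v: True, o: False, x: False, d: False}
  {d: True, o: True, v: True, x: False}
  {o: True, v: True, d: False, x: False}
  {d: True, x: True, o: False, v: False}
  {x: True, o: False, v: False, d: False}
  {d: True, o: True, x: True, v: False}
  {o: True, x: True, d: False, v: False}
  {d: True, v: True, x: True, o: False}
  {v: True, x: True, o: False, d: False}
  {d: True, o: True, v: True, x: True}


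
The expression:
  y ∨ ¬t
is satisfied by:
  {y: True, t: False}
  {t: False, y: False}
  {t: True, y: True}


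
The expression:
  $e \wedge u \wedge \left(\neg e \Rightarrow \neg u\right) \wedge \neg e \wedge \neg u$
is never true.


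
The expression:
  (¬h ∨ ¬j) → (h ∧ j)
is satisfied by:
  {h: True, j: True}


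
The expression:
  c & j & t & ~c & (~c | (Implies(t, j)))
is never true.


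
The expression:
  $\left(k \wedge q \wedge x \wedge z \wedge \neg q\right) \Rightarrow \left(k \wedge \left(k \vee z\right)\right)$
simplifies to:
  $\text{True}$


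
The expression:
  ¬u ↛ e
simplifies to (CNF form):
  e ∨ ¬u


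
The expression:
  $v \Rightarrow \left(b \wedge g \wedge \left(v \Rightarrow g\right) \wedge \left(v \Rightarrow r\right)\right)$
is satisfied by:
  {r: True, b: True, g: True, v: False}
  {r: True, b: True, g: False, v: False}
  {r: True, g: True, b: False, v: False}
  {r: True, g: False, b: False, v: False}
  {b: True, g: True, r: False, v: False}
  {b: True, r: False, g: False, v: False}
  {b: False, g: True, r: False, v: False}
  {b: False, r: False, g: False, v: False}
  {r: True, v: True, b: True, g: True}


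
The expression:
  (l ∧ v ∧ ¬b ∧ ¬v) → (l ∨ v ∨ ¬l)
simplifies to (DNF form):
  True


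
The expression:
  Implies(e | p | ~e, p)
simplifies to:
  p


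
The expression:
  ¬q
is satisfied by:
  {q: False}


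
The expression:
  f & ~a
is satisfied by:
  {f: True, a: False}


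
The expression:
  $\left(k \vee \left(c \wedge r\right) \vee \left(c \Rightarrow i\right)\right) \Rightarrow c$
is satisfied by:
  {c: True}


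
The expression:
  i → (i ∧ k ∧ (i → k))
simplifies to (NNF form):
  k ∨ ¬i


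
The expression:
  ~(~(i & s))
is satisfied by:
  {i: True, s: True}


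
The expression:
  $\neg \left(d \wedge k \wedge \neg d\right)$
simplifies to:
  $\text{True}$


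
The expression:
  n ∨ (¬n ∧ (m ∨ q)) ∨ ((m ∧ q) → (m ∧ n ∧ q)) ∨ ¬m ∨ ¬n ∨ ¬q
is always true.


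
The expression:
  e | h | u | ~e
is always true.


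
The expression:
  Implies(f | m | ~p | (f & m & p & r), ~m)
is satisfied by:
  {m: False}


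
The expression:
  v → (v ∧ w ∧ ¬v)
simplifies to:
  ¬v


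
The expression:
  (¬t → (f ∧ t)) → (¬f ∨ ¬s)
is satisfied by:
  {s: False, t: False, f: False}
  {f: True, s: False, t: False}
  {t: True, s: False, f: False}
  {f: True, t: True, s: False}
  {s: True, f: False, t: False}
  {f: True, s: True, t: False}
  {t: True, s: True, f: False}


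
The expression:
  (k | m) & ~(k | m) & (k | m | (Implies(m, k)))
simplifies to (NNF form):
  False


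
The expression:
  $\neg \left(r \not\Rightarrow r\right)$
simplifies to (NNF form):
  $\text{True}$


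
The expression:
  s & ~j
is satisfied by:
  {s: True, j: False}


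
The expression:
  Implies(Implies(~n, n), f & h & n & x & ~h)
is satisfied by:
  {n: False}


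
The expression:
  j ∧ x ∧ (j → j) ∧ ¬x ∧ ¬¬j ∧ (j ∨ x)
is never true.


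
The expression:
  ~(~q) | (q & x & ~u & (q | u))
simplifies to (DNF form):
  q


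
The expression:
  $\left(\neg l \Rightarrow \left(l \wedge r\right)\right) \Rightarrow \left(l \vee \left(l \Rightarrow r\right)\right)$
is always true.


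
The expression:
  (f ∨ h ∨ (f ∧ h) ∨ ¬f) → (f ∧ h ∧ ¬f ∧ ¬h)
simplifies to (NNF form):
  False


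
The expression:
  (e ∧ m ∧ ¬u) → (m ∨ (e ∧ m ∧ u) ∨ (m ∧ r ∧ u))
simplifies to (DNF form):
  True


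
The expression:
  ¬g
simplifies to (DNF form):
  ¬g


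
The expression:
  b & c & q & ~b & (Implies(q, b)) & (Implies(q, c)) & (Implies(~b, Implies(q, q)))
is never true.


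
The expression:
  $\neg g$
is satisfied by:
  {g: False}


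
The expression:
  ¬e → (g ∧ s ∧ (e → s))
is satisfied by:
  {e: True, g: True, s: True}
  {e: True, g: True, s: False}
  {e: True, s: True, g: False}
  {e: True, s: False, g: False}
  {g: True, s: True, e: False}


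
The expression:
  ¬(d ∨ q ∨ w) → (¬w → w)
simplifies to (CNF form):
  d ∨ q ∨ w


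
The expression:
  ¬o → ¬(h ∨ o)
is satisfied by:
  {o: True, h: False}
  {h: False, o: False}
  {h: True, o: True}


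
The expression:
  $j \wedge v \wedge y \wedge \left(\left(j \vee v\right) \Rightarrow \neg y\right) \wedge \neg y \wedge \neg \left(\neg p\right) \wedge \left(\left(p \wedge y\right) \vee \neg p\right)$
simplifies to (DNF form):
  $\text{False}$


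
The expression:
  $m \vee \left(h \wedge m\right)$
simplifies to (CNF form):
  $m$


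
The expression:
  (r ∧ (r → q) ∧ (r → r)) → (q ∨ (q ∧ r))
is always true.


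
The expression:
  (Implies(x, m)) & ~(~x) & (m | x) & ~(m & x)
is never true.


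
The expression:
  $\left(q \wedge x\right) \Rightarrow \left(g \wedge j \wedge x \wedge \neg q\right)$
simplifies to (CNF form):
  $\neg q \vee \neg x$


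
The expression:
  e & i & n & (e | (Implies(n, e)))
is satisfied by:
  {i: True, e: True, n: True}


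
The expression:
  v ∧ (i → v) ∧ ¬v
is never true.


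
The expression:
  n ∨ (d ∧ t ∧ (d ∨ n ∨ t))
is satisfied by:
  {n: True, d: True, t: True}
  {n: True, d: True, t: False}
  {n: True, t: True, d: False}
  {n: True, t: False, d: False}
  {d: True, t: True, n: False}


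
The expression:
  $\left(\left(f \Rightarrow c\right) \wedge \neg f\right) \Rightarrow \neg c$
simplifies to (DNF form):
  $f \vee \neg c$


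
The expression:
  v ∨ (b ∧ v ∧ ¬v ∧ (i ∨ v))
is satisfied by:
  {v: True}


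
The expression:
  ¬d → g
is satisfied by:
  {d: True, g: True}
  {d: True, g: False}
  {g: True, d: False}


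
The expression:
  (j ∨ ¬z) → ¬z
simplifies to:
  ¬j ∨ ¬z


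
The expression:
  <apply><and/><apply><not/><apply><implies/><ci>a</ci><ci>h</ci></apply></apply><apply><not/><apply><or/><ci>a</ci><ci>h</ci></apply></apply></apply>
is never true.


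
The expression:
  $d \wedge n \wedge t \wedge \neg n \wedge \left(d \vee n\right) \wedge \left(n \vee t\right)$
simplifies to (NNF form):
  $\text{False}$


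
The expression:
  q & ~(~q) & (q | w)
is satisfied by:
  {q: True}


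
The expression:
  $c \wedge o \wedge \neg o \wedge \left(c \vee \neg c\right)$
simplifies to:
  $\text{False}$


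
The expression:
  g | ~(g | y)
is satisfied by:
  {g: True, y: False}
  {y: False, g: False}
  {y: True, g: True}


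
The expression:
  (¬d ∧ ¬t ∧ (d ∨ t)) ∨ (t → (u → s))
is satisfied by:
  {s: True, u: False, t: False}
  {u: False, t: False, s: False}
  {t: True, s: True, u: False}
  {t: True, u: False, s: False}
  {s: True, u: True, t: False}
  {u: True, s: False, t: False}
  {t: True, u: True, s: True}


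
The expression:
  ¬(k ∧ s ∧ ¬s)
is always true.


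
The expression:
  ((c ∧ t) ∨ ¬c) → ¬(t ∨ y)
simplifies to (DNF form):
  (c ∧ ¬t) ∨ (¬t ∧ ¬y)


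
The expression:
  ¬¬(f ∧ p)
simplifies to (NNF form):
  f ∧ p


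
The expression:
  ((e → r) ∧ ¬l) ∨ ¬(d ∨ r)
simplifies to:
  (r ∧ ¬l) ∨ (¬d ∧ ¬r) ∨ (¬e ∧ ¬l)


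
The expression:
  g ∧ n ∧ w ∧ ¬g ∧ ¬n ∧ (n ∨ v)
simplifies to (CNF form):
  False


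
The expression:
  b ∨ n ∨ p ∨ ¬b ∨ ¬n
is always true.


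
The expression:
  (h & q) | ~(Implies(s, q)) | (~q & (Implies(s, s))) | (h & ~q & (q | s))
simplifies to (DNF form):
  h | ~q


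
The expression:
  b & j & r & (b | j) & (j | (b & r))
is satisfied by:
  {r: True, j: True, b: True}


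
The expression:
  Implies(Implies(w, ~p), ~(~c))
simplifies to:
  c | (p & w)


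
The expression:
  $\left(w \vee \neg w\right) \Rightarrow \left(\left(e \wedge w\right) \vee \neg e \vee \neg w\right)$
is always true.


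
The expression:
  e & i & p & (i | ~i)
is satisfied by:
  {i: True, p: True, e: True}


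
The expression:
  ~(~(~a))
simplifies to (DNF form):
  ~a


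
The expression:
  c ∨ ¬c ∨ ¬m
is always true.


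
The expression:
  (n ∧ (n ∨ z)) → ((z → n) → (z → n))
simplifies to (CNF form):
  True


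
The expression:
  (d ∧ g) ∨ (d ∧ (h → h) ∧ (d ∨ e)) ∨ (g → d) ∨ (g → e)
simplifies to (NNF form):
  d ∨ e ∨ ¬g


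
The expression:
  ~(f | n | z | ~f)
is never true.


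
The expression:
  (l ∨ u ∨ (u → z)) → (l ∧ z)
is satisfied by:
  {z: True, l: True}


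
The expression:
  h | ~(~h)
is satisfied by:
  {h: True}


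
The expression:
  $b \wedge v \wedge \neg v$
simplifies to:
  $\text{False}$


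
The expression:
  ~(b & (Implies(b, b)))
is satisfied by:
  {b: False}


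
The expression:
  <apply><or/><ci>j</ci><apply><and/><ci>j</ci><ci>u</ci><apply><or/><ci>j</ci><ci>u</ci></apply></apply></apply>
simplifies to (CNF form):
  <ci>j</ci>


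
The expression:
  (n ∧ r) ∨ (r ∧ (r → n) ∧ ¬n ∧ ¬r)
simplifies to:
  n ∧ r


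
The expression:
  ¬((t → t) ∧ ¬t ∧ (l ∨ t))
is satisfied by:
  {t: True, l: False}
  {l: False, t: False}
  {l: True, t: True}


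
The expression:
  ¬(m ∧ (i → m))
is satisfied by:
  {m: False}


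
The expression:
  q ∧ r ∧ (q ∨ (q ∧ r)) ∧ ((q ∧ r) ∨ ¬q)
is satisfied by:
  {r: True, q: True}


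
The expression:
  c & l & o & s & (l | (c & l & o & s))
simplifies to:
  c & l & o & s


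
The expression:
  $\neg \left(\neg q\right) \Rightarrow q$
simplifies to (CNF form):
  $\text{True}$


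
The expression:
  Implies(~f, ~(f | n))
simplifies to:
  f | ~n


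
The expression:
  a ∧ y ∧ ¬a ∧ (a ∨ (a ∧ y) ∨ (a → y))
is never true.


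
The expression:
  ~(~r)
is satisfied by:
  {r: True}


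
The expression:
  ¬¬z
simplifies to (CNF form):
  z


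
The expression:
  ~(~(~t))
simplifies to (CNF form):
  ~t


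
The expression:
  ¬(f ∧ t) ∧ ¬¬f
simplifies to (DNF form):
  f ∧ ¬t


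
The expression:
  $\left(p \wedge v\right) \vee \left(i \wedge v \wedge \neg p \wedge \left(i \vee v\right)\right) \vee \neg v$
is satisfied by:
  {i: True, p: True, v: False}
  {i: True, v: False, p: False}
  {p: True, v: False, i: False}
  {p: False, v: False, i: False}
  {i: True, p: True, v: True}
  {i: True, v: True, p: False}
  {p: True, v: True, i: False}


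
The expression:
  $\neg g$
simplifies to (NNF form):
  $\neg g$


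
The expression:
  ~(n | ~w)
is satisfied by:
  {w: True, n: False}


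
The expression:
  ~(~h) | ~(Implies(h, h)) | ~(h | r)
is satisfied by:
  {h: True, r: False}
  {r: False, h: False}
  {r: True, h: True}


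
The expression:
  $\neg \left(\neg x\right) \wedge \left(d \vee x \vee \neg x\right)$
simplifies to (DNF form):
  $x$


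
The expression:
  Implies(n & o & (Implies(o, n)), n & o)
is always true.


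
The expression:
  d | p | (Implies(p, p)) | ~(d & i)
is always true.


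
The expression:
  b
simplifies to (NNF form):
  b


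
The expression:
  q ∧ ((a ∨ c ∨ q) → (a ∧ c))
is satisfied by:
  {a: True, c: True, q: True}


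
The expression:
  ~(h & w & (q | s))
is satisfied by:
  {q: False, s: False, w: False, h: False}
  {s: True, h: False, q: False, w: False}
  {q: True, h: False, s: False, w: False}
  {s: True, q: True, h: False, w: False}
  {h: True, q: False, s: False, w: False}
  {h: True, s: True, q: False, w: False}
  {h: True, q: True, s: False, w: False}
  {h: True, s: True, q: True, w: False}
  {w: True, h: False, q: False, s: False}
  {w: True, s: True, h: False, q: False}
  {w: True, q: True, h: False, s: False}
  {w: True, s: True, q: True, h: False}
  {w: True, h: True, q: False, s: False}


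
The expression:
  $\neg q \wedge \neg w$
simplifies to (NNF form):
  $\neg q \wedge \neg w$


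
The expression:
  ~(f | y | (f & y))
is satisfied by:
  {y: False, f: False}


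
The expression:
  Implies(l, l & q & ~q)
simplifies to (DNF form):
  ~l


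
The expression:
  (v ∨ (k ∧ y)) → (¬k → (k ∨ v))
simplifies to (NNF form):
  True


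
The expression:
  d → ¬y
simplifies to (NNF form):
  ¬d ∨ ¬y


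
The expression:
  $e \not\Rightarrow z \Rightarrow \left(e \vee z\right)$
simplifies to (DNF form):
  $\text{True}$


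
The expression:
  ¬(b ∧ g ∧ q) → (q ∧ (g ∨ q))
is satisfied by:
  {q: True}


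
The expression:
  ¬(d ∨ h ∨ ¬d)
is never true.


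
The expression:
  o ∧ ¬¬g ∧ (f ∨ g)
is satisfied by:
  {g: True, o: True}


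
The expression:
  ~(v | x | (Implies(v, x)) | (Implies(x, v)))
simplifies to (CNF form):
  False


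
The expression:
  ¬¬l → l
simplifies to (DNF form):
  True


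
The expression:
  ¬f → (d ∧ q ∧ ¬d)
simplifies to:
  f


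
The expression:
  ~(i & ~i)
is always true.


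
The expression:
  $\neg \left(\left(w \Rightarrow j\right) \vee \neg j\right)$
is never true.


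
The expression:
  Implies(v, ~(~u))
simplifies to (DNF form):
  u | ~v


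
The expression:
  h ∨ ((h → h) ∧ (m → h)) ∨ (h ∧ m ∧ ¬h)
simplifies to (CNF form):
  h ∨ ¬m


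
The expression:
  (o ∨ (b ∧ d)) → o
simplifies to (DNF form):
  o ∨ ¬b ∨ ¬d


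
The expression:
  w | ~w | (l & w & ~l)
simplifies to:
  True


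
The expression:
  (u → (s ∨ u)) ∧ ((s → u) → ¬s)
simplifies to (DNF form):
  ¬s ∨ ¬u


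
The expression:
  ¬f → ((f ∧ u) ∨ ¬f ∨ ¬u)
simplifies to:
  True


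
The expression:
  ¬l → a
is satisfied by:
  {a: True, l: True}
  {a: True, l: False}
  {l: True, a: False}


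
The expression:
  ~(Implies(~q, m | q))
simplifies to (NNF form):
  ~m & ~q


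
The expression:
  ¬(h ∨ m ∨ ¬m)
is never true.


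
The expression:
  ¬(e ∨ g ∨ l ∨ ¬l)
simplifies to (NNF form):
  False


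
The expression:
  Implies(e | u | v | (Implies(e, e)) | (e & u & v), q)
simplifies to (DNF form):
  q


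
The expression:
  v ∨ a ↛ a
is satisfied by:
  {v: True}


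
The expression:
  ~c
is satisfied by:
  {c: False}


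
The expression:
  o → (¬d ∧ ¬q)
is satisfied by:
  {q: False, o: False, d: False}
  {d: True, q: False, o: False}
  {q: True, d: False, o: False}
  {d: True, q: True, o: False}
  {o: True, d: False, q: False}


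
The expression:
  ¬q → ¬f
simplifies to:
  q ∨ ¬f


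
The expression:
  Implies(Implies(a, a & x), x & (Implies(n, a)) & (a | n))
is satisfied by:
  {a: True}


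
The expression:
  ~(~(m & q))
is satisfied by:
  {m: True, q: True}


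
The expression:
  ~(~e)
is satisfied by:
  {e: True}


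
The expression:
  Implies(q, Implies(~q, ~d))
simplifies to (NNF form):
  True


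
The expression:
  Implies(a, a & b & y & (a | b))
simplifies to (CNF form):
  (b | ~a) & (y | ~a)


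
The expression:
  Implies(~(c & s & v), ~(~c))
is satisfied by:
  {c: True}


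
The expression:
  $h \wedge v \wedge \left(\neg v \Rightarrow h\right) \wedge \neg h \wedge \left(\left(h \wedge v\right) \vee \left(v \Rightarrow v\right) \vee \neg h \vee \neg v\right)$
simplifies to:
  $\text{False}$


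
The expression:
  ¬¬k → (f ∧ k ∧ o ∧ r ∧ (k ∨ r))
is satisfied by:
  {f: True, r: True, o: True, k: False}
  {f: True, r: True, o: False, k: False}
  {f: True, o: True, r: False, k: False}
  {f: True, o: False, r: False, k: False}
  {r: True, o: True, f: False, k: False}
  {r: True, o: False, f: False, k: False}
  {o: True, f: False, r: False, k: False}
  {o: False, f: False, r: False, k: False}
  {k: True, f: True, r: True, o: True}


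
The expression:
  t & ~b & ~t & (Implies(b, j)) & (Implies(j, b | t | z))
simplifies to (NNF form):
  False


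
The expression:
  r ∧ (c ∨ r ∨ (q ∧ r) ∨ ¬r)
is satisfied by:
  {r: True}


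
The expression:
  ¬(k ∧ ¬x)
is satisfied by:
  {x: True, k: False}
  {k: False, x: False}
  {k: True, x: True}


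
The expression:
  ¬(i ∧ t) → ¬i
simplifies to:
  t ∨ ¬i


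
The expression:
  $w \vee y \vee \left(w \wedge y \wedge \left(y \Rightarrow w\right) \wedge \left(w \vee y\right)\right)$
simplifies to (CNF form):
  $w \vee y$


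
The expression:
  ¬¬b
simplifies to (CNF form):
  b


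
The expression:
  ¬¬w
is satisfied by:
  {w: True}


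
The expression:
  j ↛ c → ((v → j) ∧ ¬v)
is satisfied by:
  {c: True, v: False, j: False}
  {v: False, j: False, c: False}
  {j: True, c: True, v: False}
  {j: True, v: False, c: False}
  {c: True, v: True, j: False}
  {v: True, c: False, j: False}
  {j: True, v: True, c: True}


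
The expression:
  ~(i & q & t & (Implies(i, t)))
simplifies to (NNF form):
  ~i | ~q | ~t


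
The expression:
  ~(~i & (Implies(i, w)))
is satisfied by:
  {i: True}


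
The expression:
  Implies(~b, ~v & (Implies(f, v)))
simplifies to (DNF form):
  b | (~f & ~v)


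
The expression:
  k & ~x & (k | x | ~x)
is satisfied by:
  {k: True, x: False}


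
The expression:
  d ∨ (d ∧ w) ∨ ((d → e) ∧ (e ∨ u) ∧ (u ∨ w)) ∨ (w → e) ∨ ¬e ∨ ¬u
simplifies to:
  True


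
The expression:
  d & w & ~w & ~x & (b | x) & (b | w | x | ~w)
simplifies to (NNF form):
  False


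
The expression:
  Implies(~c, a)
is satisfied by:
  {a: True, c: True}
  {a: True, c: False}
  {c: True, a: False}


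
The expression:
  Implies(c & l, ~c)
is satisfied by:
  {l: False, c: False}
  {c: True, l: False}
  {l: True, c: False}


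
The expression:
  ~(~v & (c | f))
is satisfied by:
  {v: True, c: False, f: False}
  {f: True, v: True, c: False}
  {v: True, c: True, f: False}
  {f: True, v: True, c: True}
  {f: False, c: False, v: False}


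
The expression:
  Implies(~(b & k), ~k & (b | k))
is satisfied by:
  {b: True}


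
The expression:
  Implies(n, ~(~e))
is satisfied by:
  {e: True, n: False}
  {n: False, e: False}
  {n: True, e: True}


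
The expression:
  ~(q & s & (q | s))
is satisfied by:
  {s: False, q: False}
  {q: True, s: False}
  {s: True, q: False}


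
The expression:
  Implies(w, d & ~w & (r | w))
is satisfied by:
  {w: False}


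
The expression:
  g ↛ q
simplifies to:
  g ∧ ¬q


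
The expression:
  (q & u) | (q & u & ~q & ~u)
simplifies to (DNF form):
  q & u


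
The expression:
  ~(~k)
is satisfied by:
  {k: True}


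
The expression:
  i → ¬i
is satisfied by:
  {i: False}


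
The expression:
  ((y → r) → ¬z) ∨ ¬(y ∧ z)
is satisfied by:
  {z: False, y: False, r: False}
  {r: True, z: False, y: False}
  {y: True, z: False, r: False}
  {r: True, y: True, z: False}
  {z: True, r: False, y: False}
  {r: True, z: True, y: False}
  {y: True, z: True, r: False}
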